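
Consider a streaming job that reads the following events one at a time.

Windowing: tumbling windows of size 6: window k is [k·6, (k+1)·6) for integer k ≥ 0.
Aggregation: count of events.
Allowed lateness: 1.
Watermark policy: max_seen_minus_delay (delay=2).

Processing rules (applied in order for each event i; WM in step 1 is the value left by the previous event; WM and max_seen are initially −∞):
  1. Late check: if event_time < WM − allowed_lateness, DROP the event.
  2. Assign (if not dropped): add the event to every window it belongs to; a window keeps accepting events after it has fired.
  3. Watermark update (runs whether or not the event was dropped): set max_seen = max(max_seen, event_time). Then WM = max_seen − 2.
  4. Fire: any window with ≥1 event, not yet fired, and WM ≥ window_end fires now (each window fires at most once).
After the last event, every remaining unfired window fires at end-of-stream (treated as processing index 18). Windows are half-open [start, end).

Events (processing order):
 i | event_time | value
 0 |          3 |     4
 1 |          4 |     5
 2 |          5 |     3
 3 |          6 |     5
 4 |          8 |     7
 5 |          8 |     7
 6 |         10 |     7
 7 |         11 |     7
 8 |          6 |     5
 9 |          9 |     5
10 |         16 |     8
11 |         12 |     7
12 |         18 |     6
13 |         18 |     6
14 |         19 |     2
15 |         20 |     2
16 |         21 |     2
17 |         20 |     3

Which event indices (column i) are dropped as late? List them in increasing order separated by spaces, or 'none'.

8 11

i=0 t=3 v=4: → [0,6); WM=1
i=1 t=4 v=5: → [0,6); WM=2
i=2 t=5 v=3: → [0,6); WM=3
i=3 t=6 v=5: → [6,12); WM=4
i=4 t=8 v=7: → [6,12); WM=6; [0,6) fires=3
i=5 t=8 v=7: → [6,12); WM=6
i=6 t=10 v=7: → [6,12); WM=8
i=7 t=11 v=7: → [6,12); WM=9
i=8 t=6 v=5: DROP (t<9-1); WM=9
i=9 t=9 v=5: → [6,12); WM=9
i=10 t=16 v=8: → [12,18); WM=14; [6,12) fires=6
i=11 t=12 v=7: DROP (t<14-1); WM=14
i=12 t=18 v=6: → [18,24); WM=16
i=13 t=18 v=6: → [18,24); WM=16
i=14 t=19 v=2: → [18,24); WM=17
i=15 t=20 v=2: → [18,24); WM=18; [12,18) fires=1
i=16 t=21 v=2: → [18,24); WM=19
i=17 t=20 v=3: → [18,24); WM=19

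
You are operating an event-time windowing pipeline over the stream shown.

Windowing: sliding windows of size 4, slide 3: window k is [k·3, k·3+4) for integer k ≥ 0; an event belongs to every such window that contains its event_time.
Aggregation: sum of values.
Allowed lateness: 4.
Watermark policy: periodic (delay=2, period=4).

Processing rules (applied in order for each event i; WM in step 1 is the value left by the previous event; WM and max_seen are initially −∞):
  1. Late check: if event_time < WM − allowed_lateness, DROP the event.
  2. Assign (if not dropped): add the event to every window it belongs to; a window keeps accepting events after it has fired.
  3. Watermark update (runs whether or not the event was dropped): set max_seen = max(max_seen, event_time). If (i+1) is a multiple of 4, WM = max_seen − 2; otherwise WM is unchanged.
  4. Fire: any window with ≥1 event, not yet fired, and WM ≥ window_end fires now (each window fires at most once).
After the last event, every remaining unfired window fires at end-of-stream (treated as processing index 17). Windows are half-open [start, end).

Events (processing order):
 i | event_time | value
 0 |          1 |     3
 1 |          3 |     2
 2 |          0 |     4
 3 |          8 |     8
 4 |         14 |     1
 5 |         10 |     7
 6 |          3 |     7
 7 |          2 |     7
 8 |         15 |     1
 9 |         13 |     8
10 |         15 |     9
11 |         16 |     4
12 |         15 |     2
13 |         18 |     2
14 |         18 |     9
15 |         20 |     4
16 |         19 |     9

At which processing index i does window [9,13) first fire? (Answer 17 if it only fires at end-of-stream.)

11

i=0 t=1 v=3: → [0,4); WM=−∞
i=1 t=3 v=2: → [3,7),[0,4); WM=−∞
i=2 t=0 v=4: → [0,4); WM=−∞
i=3 t=8 v=8: → [6,10); WM=6; [0,4) fires=9
i=4 t=14 v=1: → [12,16); WM=6
i=5 t=10 v=7: → [9,13); WM=6
i=6 t=3 v=7: → [3,7),[0,4); WM=6
i=7 t=2 v=7: → [0,4); WM=12; [3,7) fires=9 [6,10) fires=8
i=8 t=15 v=1: → [15,19),[12,16); WM=12
i=9 t=13 v=8: → [12,16); WM=12
i=10 t=15 v=9: → [15,19),[12,16); WM=12
i=11 t=16 v=4: → [15,19); WM=14; [9,13) fires=7
i=12 t=15 v=2: → [15,19),[12,16); WM=14
i=13 t=18 v=2: → [18,22),[15,19); WM=14
i=14 t=18 v=9: → [18,22),[15,19); WM=14
i=15 t=20 v=4: → [18,22); WM=18; [12,16) fires=21
i=16 t=19 v=9: → [18,22); WM=18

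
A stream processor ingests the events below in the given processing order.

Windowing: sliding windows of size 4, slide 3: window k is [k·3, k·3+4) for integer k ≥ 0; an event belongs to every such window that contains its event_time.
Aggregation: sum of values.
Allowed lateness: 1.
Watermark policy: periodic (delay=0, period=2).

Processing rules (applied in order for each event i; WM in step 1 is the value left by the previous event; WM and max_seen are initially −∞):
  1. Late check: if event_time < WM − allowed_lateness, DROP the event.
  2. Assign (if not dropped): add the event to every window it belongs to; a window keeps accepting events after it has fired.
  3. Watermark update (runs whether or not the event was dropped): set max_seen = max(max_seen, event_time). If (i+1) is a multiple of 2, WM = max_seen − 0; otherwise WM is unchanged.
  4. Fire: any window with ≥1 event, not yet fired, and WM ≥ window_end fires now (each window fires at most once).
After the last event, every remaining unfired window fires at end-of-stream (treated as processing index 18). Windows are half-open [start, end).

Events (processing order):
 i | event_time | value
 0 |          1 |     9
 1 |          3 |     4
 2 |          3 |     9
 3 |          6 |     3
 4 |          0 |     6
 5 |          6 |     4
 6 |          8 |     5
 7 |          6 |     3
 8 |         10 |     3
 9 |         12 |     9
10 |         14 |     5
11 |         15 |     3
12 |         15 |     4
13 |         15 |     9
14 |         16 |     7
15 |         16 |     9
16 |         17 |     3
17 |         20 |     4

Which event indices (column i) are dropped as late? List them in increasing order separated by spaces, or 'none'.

i=0 t=1 v=9: → [0,4); WM=−∞
i=1 t=3 v=4: → [3,7),[0,4); WM=3
i=2 t=3 v=9: → [3,7),[0,4); WM=3
i=3 t=6 v=3: → [6,10),[3,7); WM=6; [0,4) fires=22
i=4 t=0 v=6: DROP (t<6-1); WM=6
i=5 t=6 v=4: → [6,10),[3,7); WM=6
i=6 t=8 v=5: → [6,10); WM=6
i=7 t=6 v=3: → [6,10),[3,7); WM=8; [3,7) fires=23
i=8 t=10 v=3: → [9,13); WM=8
i=9 t=12 v=9: → [12,16),[9,13); WM=12; [6,10) fires=15
i=10 t=14 v=5: → [12,16); WM=12
i=11 t=15 v=3: → [15,19),[12,16); WM=15; [9,13) fires=12
i=12 t=15 v=4: → [15,19),[12,16); WM=15
i=13 t=15 v=9: → [15,19),[12,16); WM=15
i=14 t=16 v=7: → [15,19); WM=15
i=15 t=16 v=9: → [15,19); WM=16; [12,16) fires=30
i=16 t=17 v=3: → [15,19); WM=16
i=17 t=20 v=4: → [18,22); WM=20; [15,19) fires=35

4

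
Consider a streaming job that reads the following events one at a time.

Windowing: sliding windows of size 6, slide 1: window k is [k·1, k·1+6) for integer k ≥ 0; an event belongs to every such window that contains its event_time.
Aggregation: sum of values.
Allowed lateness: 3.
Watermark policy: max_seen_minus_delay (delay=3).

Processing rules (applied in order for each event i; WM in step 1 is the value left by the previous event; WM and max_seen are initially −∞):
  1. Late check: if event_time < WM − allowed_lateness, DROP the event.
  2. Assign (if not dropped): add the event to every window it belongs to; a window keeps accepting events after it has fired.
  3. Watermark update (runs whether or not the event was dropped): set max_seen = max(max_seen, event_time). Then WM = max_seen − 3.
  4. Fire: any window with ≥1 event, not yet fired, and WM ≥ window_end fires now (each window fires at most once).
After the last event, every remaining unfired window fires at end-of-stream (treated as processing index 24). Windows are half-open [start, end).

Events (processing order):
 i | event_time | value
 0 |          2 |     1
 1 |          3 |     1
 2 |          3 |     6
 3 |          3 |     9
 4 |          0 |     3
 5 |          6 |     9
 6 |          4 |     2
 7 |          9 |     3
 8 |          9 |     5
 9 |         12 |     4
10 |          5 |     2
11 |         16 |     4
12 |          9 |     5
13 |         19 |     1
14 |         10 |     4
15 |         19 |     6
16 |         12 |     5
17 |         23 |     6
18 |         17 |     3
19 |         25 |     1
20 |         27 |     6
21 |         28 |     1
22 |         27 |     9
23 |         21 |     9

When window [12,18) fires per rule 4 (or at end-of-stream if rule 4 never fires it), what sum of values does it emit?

i=0 t=2 v=1: → [2,8),[1,7),[0,6); WM=-1
i=1 t=3 v=1: → [3,9),[2,8),[1,7),[0,6); WM=0
i=2 t=3 v=6: → [3,9),[2,8),[1,7),[0,6); WM=0
i=3 t=3 v=9: → [3,9),[2,8),[1,7),[0,6); WM=0
i=4 t=0 v=3: → [0,6); WM=0
i=5 t=6 v=9: → [6,12),[5,11),[4,10),[3,9),[2,8),[1,7); WM=3
i=6 t=4 v=2: → [4,10),[3,9),[2,8),[1,7),[0,6); WM=3
i=7 t=9 v=3: → [9,15),[8,14),[7,13),[6,12),[5,11),[4,10); WM=6; [0,6) fires=22
i=8 t=9 v=5: → [9,15),[8,14),[7,13),[6,12),[5,11),[4,10); WM=6
i=9 t=12 v=4: → [12,18),[11,17),[10,16),[9,15),[8,14),[7,13); WM=9; [1,7) fires=28 [2,8) fires=28 [3,9) fires=27
i=10 t=5 v=2: DROP (t<9-3); WM=9
i=11 t=16 v=4: → [16,22),[15,21),[14,20),[13,19),[12,18),[11,17); WM=13; [4,10) fires=19 [5,11) fires=17 [6,12) fires=17 [7,13) fires=12
i=12 t=9 v=5: DROP (t<13-3); WM=13
i=13 t=19 v=1: → [19,25),[18,24),[17,23),[16,22),[15,21),[14,20); WM=16; [8,14) fires=12 [9,15) fires=12 [10,16) fires=4
i=14 t=10 v=4: DROP (t<16-3); WM=16
i=15 t=19 v=6: → [19,25),[18,24),[17,23),[16,22),[15,21),[14,20); WM=16
i=16 t=12 v=5: DROP (t<16-3); WM=16
i=17 t=23 v=6: → [23,29),[22,28),[21,27),[20,26),[19,25),[18,24); WM=20; [11,17) fires=8 [12,18) fires=8 [13,19) fires=4 [14,20) fires=11
i=18 t=17 v=3: → [17,23),[16,22),[15,21),[14,20),[13,19),[12,18); WM=20
i=19 t=25 v=1: → [25,31),[24,30),[23,29),[22,28),[21,27),[20,26); WM=22; [15,21) fires=14 [16,22) fires=14
i=20 t=27 v=6: → [27,33),[26,32),[25,31),[24,30),[23,29),[22,28); WM=24; [17,23) fires=10 [18,24) fires=13
i=21 t=28 v=1: → [28,34),[27,33),[26,32),[25,31),[24,30),[23,29); WM=25; [19,25) fires=13
i=22 t=27 v=9: → [27,33),[26,32),[25,31),[24,30),[23,29),[22,28); WM=25
i=23 t=21 v=9: DROP (t<25-3); WM=25

8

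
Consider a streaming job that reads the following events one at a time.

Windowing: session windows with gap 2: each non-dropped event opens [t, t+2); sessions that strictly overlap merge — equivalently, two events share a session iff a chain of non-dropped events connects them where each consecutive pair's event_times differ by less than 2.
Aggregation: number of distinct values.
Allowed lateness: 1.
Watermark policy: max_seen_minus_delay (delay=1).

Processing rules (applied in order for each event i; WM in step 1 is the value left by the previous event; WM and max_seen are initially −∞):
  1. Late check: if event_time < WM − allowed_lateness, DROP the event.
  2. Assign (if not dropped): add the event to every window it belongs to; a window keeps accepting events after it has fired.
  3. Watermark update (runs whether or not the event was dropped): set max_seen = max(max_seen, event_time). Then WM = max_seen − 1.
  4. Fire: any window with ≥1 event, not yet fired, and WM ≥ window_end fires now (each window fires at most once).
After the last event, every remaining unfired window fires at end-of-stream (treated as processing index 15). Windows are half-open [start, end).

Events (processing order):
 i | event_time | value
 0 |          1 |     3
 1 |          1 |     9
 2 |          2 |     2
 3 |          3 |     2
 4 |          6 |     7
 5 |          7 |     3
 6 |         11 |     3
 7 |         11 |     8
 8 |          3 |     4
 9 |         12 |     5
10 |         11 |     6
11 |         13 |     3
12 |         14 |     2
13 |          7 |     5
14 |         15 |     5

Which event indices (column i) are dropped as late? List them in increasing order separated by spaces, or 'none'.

i=0 t=1 v=3: → [1,3); WM=0
i=1 t=1 v=9: → [1,3); WM=0
i=2 t=2 v=2: → [1,4); WM=1
i=3 t=3 v=2: → [1,5); WM=2
i=4 t=6 v=7: → [6,8); WM=5
i=5 t=7 v=3: → [6,9); WM=6
i=6 t=11 v=3: → [11,13); WM=10
i=7 t=11 v=8: → [11,13); WM=10
i=8 t=3 v=4: DROP (t<10-1); WM=10
i=9 t=12 v=5: → [11,14); WM=11
i=10 t=11 v=6: → [11,14); WM=11
i=11 t=13 v=3: → [11,15); WM=12
i=12 t=14 v=2: → [11,16); WM=13
i=13 t=7 v=5: DROP (t<13-1); WM=13
i=14 t=15 v=5: → [11,17); WM=14

8 13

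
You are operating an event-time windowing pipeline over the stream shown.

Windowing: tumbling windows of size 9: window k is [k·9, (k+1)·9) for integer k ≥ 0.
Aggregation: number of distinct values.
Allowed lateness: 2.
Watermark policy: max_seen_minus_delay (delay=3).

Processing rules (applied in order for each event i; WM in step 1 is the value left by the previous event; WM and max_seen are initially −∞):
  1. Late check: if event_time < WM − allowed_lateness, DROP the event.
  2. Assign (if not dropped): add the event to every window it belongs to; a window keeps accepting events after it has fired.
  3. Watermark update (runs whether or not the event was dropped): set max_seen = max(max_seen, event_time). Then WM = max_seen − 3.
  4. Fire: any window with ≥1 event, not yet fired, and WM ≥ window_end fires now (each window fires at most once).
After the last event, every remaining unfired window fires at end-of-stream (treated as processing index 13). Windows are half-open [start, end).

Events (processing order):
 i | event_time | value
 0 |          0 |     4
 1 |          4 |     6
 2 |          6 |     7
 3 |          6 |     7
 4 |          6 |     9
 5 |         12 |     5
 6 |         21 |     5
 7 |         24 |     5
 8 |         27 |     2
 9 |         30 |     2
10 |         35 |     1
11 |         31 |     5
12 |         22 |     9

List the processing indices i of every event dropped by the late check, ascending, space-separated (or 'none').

12

i=0 t=0 v=4: → [0,9); WM=-3
i=1 t=4 v=6: → [0,9); WM=1
i=2 t=6 v=7: → [0,9); WM=3
i=3 t=6 v=7: → [0,9); WM=3
i=4 t=6 v=9: → [0,9); WM=3
i=5 t=12 v=5: → [9,18); WM=9; [0,9) fires=4
i=6 t=21 v=5: → [18,27); WM=18; [9,18) fires=1
i=7 t=24 v=5: → [18,27); WM=21
i=8 t=27 v=2: → [27,36); WM=24
i=9 t=30 v=2: → [27,36); WM=27; [18,27) fires=1
i=10 t=35 v=1: → [27,36); WM=32
i=11 t=31 v=5: → [27,36); WM=32
i=12 t=22 v=9: DROP (t<32-2); WM=32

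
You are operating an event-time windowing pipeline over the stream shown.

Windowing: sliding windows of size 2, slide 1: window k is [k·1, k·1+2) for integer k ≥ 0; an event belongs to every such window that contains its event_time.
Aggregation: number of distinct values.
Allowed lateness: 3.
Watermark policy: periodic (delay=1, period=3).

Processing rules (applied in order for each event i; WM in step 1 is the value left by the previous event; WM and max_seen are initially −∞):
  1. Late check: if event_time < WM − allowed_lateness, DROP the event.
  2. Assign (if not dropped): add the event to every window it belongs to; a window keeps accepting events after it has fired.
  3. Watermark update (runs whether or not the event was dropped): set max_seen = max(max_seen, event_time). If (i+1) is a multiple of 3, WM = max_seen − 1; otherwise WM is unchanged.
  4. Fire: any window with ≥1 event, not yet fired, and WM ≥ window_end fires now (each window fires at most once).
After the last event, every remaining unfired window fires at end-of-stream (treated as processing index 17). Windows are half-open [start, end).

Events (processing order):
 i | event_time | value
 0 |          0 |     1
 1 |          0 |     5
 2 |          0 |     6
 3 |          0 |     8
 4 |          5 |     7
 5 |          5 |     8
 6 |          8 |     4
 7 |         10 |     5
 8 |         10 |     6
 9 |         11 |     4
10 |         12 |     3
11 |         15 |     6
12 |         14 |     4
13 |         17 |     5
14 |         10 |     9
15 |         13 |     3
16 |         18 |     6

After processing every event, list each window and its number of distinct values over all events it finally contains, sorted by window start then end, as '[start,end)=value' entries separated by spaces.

i=0 t=0 v=1: → [0,2); WM=−∞
i=1 t=0 v=5: → [0,2); WM=−∞
i=2 t=0 v=6: → [0,2); WM=-1
i=3 t=0 v=8: → [0,2); WM=-1
i=4 t=5 v=7: → [5,7),[4,6); WM=-1
i=5 t=5 v=8: → [5,7),[4,6); WM=4; [0,2) fires=4
i=6 t=8 v=4: → [8,10),[7,9); WM=4
i=7 t=10 v=5: → [10,12),[9,11); WM=4
i=8 t=10 v=6: → [10,12),[9,11); WM=9; [4,6) fires=2 [5,7) fires=2 [7,9) fires=1
i=9 t=11 v=4: → [11,13),[10,12); WM=9
i=10 t=12 v=3: → [12,14),[11,13); WM=9
i=11 t=15 v=6: → [15,17),[14,16); WM=14; [8,10) fires=1 [9,11) fires=2 [10,12) fires=3 [11,13) fires=2 [12,14) fires=1
i=12 t=14 v=4: → [14,16),[13,15); WM=14
i=13 t=17 v=5: → [17,19),[16,18); WM=14
i=14 t=10 v=9: DROP (t<14-3); WM=16; [13,15) fires=1 [14,16) fires=2
i=15 t=13 v=3: → [13,15),[12,14); WM=16
i=16 t=18 v=6: → [18,20),[17,19); WM=16

[0,2)=4 [4,6)=2 [5,7)=2 [7,9)=1 [8,10)=1 [9,11)=2 [10,12)=3 [11,13)=2 [12,14)=1 [13,15)=2 [14,16)=2 [15,17)=1 [16,18)=1 [17,19)=2 [18,20)=1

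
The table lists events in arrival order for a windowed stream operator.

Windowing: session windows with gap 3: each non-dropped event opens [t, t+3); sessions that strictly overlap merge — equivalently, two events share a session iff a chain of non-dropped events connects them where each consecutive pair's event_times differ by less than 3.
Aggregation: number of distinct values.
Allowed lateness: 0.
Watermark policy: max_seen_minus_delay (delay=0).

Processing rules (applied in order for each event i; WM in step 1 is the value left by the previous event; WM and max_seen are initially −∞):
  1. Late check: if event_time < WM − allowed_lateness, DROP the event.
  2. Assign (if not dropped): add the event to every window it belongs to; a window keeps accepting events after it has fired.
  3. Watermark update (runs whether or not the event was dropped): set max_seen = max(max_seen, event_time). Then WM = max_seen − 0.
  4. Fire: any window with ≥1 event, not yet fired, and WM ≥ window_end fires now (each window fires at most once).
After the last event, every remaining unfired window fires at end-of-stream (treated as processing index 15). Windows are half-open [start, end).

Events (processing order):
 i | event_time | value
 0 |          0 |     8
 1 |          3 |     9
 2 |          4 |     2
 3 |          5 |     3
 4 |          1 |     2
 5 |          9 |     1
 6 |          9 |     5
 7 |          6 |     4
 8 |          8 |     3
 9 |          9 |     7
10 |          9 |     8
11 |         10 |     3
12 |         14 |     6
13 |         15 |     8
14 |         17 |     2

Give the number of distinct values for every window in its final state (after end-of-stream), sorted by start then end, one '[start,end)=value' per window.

i=0 t=0 v=8: → [0,3); WM=0
i=1 t=3 v=9: → [3,6); WM=3
i=2 t=4 v=2: → [3,7); WM=4
i=3 t=5 v=3: → [3,8); WM=5
i=4 t=1 v=2: DROP (t<5-0); WM=5
i=5 t=9 v=1: → [9,12); WM=9
i=6 t=9 v=5: → [9,12); WM=9
i=7 t=6 v=4: DROP (t<9-0); WM=9
i=8 t=8 v=3: DROP (t<9-0); WM=9
i=9 t=9 v=7: → [9,12); WM=9
i=10 t=9 v=8: → [9,12); WM=9
i=11 t=10 v=3: → [9,13); WM=10
i=12 t=14 v=6: → [14,17); WM=14
i=13 t=15 v=8: → [14,18); WM=15
i=14 t=17 v=2: → [14,20); WM=17

[0,3)=1 [3,8)=3 [9,13)=5 [14,20)=3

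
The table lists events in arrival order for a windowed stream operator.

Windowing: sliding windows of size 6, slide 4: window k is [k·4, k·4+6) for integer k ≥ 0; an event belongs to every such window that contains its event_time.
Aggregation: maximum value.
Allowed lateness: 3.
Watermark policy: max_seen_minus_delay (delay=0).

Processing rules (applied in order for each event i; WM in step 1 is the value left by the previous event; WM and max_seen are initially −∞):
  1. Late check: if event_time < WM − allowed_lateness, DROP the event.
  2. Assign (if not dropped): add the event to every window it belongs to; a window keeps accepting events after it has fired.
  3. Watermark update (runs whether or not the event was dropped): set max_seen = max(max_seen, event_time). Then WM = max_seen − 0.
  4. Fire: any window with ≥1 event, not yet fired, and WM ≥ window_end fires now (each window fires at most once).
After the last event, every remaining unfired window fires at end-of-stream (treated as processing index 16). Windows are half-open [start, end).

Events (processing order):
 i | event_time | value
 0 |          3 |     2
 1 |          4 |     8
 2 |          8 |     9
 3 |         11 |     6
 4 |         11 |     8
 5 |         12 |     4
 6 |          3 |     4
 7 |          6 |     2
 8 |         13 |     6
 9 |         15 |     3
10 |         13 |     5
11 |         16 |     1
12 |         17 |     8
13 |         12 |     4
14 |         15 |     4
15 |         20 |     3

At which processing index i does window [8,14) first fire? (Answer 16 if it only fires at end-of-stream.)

i=0 t=3 v=2: → [0,6); WM=3
i=1 t=4 v=8: → [4,10),[0,6); WM=4
i=2 t=8 v=9: → [8,14),[4,10); WM=8; [0,6) fires=8
i=3 t=11 v=6: → [8,14); WM=11; [4,10) fires=9
i=4 t=11 v=8: → [8,14); WM=11
i=5 t=12 v=4: → [12,18),[8,14); WM=12
i=6 t=3 v=4: DROP (t<12-3); WM=12
i=7 t=6 v=2: DROP (t<12-3); WM=12
i=8 t=13 v=6: → [12,18),[8,14); WM=13
i=9 t=15 v=3: → [12,18); WM=15; [8,14) fires=9
i=10 t=13 v=5: → [12,18),[8,14); WM=15
i=11 t=16 v=1: → [16,22),[12,18); WM=16
i=12 t=17 v=8: → [16,22),[12,18); WM=17
i=13 t=12 v=4: DROP (t<17-3); WM=17
i=14 t=15 v=4: → [12,18); WM=17
i=15 t=20 v=3: → [20,26),[16,22); WM=20; [12,18) fires=8

9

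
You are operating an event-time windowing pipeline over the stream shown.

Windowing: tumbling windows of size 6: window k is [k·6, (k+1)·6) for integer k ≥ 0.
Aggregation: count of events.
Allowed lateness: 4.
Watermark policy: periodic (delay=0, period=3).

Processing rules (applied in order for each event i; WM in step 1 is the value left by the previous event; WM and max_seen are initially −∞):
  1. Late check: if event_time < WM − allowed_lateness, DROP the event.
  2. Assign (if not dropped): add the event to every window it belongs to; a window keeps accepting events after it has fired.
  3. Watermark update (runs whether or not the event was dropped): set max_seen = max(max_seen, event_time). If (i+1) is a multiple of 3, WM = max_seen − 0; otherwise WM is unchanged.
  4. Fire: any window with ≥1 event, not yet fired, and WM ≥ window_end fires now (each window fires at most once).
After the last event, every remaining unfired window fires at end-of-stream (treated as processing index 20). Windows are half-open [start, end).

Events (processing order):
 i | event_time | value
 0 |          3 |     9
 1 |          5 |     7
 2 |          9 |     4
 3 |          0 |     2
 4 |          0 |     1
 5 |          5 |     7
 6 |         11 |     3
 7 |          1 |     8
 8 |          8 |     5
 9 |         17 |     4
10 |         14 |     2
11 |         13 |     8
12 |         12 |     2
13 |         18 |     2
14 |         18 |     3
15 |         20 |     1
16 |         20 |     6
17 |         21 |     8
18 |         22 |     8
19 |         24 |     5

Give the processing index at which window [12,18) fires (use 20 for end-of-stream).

i=0 t=3 v=9: → [0,6); WM=−∞
i=1 t=5 v=7: → [0,6); WM=−∞
i=2 t=9 v=4: → [6,12); WM=9; [0,6) fires=2
i=3 t=0 v=2: DROP (t<9-4); WM=9
i=4 t=0 v=1: DROP (t<9-4); WM=9
i=5 t=5 v=7: → [0,6); WM=9
i=6 t=11 v=3: → [6,12); WM=9
i=7 t=1 v=8: DROP (t<9-4); WM=9
i=8 t=8 v=5: → [6,12); WM=11
i=9 t=17 v=4: → [12,18); WM=11
i=10 t=14 v=2: → [12,18); WM=11
i=11 t=13 v=8: → [12,18); WM=17; [6,12) fires=3
i=12 t=12 v=2: DROP (t<17-4); WM=17
i=13 t=18 v=2: → [18,24); WM=17
i=14 t=18 v=3: → [18,24); WM=18; [12,18) fires=3
i=15 t=20 v=1: → [18,24); WM=18
i=16 t=20 v=6: → [18,24); WM=18
i=17 t=21 v=8: → [18,24); WM=21
i=18 t=22 v=8: → [18,24); WM=21
i=19 t=24 v=5: → [24,30); WM=21

14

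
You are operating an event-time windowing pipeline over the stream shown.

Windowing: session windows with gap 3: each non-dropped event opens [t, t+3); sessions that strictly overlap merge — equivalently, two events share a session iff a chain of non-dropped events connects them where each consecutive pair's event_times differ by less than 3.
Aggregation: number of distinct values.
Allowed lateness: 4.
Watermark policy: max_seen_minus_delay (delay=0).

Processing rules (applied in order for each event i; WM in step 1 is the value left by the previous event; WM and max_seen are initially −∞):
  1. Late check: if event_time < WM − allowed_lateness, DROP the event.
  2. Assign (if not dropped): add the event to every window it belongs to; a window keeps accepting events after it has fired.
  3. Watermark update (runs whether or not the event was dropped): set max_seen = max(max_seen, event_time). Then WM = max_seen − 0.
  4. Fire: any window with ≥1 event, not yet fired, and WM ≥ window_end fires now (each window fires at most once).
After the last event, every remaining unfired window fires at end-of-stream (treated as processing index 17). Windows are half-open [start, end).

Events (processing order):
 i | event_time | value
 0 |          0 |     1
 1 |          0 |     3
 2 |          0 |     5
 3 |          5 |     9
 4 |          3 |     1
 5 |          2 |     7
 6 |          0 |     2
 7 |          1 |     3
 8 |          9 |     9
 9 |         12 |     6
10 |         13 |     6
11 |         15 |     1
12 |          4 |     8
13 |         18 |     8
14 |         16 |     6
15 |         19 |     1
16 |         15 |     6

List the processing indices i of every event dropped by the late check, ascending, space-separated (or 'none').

i=0 t=0 v=1: → [0,3); WM=0
i=1 t=0 v=3: → [0,3); WM=0
i=2 t=0 v=5: → [0,3); WM=0
i=3 t=5 v=9: → [5,8); WM=5
i=4 t=3 v=1: → [3,8); WM=5
i=5 t=2 v=7: → [0,8); WM=5
i=6 t=0 v=2: DROP (t<5-4); WM=5
i=7 t=1 v=3: → [0,8); WM=5
i=8 t=9 v=9: → [9,12); WM=9
i=9 t=12 v=6: → [12,15); WM=12
i=10 t=13 v=6: → [12,16); WM=13
i=11 t=15 v=1: → [12,18); WM=15
i=12 t=4 v=8: DROP (t<15-4); WM=15
i=13 t=18 v=8: → [18,21); WM=18
i=14 t=16 v=6: → [12,21); WM=18
i=15 t=19 v=1: → [12,22); WM=19
i=16 t=15 v=6: → [12,22); WM=19

6 12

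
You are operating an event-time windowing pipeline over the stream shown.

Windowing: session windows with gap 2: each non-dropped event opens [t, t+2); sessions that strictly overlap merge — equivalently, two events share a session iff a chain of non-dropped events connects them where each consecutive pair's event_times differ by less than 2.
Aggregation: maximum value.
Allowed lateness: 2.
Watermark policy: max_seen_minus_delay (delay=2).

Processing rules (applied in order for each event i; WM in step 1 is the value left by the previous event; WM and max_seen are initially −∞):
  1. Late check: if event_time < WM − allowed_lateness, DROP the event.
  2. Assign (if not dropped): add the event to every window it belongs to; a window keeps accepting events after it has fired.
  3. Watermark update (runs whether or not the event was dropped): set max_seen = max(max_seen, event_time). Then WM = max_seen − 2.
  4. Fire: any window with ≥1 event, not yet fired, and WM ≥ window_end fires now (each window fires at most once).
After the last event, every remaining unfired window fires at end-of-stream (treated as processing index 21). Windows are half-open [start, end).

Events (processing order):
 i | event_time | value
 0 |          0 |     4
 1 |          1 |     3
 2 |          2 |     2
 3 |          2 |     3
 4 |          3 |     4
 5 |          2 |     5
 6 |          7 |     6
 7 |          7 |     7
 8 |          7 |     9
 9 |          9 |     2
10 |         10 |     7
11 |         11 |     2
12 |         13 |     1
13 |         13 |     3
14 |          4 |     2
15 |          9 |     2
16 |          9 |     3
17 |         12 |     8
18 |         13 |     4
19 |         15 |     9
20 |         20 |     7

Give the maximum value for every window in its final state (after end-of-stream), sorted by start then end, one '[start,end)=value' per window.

[0,5)=5 [7,9)=9 [9,15)=8 [15,17)=9 [20,22)=7

i=0 t=0 v=4: → [0,2); WM=-2
i=1 t=1 v=3: → [0,3); WM=-1
i=2 t=2 v=2: → [0,4); WM=0
i=3 t=2 v=3: → [0,4); WM=0
i=4 t=3 v=4: → [0,5); WM=1
i=5 t=2 v=5: → [0,5); WM=1
i=6 t=7 v=6: → [7,9); WM=5
i=7 t=7 v=7: → [7,9); WM=5
i=8 t=7 v=9: → [7,9); WM=5
i=9 t=9 v=2: → [9,11); WM=7
i=10 t=10 v=7: → [9,12); WM=8
i=11 t=11 v=2: → [9,13); WM=9
i=12 t=13 v=1: → [13,15); WM=11
i=13 t=13 v=3: → [13,15); WM=11
i=14 t=4 v=2: DROP (t<11-2); WM=11
i=15 t=9 v=2: → [9,13); WM=11
i=16 t=9 v=3: → [9,13); WM=11
i=17 t=12 v=8: → [9,15); WM=11
i=18 t=13 v=4: → [9,15); WM=11
i=19 t=15 v=9: → [15,17); WM=13
i=20 t=20 v=7: → [20,22); WM=18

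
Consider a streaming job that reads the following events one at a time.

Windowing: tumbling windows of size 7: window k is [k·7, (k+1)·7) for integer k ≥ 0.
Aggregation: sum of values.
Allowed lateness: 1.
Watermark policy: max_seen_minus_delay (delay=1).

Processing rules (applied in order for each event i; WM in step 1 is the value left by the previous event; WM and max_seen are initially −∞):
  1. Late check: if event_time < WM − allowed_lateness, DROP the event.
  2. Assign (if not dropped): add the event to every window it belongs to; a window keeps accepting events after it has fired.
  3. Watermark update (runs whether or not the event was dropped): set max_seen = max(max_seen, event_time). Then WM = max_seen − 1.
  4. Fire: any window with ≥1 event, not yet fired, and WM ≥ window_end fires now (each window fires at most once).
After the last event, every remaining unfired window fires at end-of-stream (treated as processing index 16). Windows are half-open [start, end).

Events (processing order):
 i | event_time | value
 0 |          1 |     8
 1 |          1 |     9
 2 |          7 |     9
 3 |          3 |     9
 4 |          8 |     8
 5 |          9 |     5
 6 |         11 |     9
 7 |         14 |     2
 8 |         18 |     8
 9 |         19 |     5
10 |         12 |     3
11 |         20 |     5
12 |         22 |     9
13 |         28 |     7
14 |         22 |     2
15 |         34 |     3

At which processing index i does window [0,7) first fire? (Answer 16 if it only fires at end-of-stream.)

i=0 t=1 v=8: → [0,7); WM=0
i=1 t=1 v=9: → [0,7); WM=0
i=2 t=7 v=9: → [7,14); WM=6
i=3 t=3 v=9: DROP (t<6-1); WM=6
i=4 t=8 v=8: → [7,14); WM=7; [0,7) fires=17
i=5 t=9 v=5: → [7,14); WM=8
i=6 t=11 v=9: → [7,14); WM=10
i=7 t=14 v=2: → [14,21); WM=13
i=8 t=18 v=8: → [14,21); WM=17; [7,14) fires=31
i=9 t=19 v=5: → [14,21); WM=18
i=10 t=12 v=3: DROP (t<18-1); WM=18
i=11 t=20 v=5: → [14,21); WM=19
i=12 t=22 v=9: → [21,28); WM=21; [14,21) fires=20
i=13 t=28 v=7: → [28,35); WM=27
i=14 t=22 v=2: DROP (t<27-1); WM=27
i=15 t=34 v=3: → [28,35); WM=33; [21,28) fires=9

4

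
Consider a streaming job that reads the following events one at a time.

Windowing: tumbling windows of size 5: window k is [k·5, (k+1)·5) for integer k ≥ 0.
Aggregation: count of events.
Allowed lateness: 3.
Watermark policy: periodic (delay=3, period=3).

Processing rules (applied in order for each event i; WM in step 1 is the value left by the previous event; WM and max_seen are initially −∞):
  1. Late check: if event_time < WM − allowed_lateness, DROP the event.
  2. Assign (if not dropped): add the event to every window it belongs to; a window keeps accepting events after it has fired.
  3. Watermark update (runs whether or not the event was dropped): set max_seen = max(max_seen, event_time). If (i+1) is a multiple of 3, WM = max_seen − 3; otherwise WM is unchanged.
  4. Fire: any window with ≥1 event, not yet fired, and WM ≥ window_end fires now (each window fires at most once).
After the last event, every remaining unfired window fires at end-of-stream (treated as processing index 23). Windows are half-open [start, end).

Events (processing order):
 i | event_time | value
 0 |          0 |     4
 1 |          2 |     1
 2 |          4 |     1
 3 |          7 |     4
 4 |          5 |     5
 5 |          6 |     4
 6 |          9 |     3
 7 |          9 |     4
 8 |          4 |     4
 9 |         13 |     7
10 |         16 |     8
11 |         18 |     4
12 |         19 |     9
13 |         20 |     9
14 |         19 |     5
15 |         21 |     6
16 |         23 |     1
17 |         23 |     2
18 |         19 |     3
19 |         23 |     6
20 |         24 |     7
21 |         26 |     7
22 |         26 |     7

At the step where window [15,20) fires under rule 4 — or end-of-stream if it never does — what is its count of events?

i=0 t=0 v=4: → [0,5); WM=−∞
i=1 t=2 v=1: → [0,5); WM=−∞
i=2 t=4 v=1: → [0,5); WM=1
i=3 t=7 v=4: → [5,10); WM=1
i=4 t=5 v=5: → [5,10); WM=1
i=5 t=6 v=4: → [5,10); WM=4
i=6 t=9 v=3: → [5,10); WM=4
i=7 t=9 v=4: → [5,10); WM=4
i=8 t=4 v=4: → [0,5); WM=6; [0,5) fires=4
i=9 t=13 v=7: → [10,15); WM=6
i=10 t=16 v=8: → [15,20); WM=6
i=11 t=18 v=4: → [15,20); WM=15; [5,10) fires=5 [10,15) fires=1
i=12 t=19 v=9: → [15,20); WM=15
i=13 t=20 v=9: → [20,25); WM=15
i=14 t=19 v=5: → [15,20); WM=17
i=15 t=21 v=6: → [20,25); WM=17
i=16 t=23 v=1: → [20,25); WM=17
i=17 t=23 v=2: → [20,25); WM=20; [15,20) fires=4
i=18 t=19 v=3: → [15,20); WM=20
i=19 t=23 v=6: → [20,25); WM=20
i=20 t=24 v=7: → [20,25); WM=21
i=21 t=26 v=7: → [25,30); WM=21
i=22 t=26 v=7: → [25,30); WM=21

4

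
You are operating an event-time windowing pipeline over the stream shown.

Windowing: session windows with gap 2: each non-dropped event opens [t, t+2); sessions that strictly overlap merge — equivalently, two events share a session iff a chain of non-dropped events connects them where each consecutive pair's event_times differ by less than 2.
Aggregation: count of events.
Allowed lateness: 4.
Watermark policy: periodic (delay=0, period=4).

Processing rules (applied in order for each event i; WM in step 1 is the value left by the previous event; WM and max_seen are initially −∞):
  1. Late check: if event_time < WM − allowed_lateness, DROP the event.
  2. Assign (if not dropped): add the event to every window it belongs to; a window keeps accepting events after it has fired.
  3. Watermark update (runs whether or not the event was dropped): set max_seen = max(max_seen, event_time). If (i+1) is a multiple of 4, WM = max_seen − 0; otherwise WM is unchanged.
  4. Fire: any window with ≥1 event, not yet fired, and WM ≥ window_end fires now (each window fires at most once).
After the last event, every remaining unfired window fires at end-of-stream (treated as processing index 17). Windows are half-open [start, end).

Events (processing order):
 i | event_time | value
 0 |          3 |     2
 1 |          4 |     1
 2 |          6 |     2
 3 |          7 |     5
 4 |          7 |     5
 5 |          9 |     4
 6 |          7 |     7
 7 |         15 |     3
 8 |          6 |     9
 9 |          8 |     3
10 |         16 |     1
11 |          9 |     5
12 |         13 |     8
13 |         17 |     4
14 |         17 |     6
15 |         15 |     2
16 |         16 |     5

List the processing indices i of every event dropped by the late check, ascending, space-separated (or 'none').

8 9 11

i=0 t=3 v=2: → [3,5); WM=−∞
i=1 t=4 v=1: → [3,6); WM=−∞
i=2 t=6 v=2: → [6,8); WM=−∞
i=3 t=7 v=5: → [6,9); WM=7
i=4 t=7 v=5: → [6,9); WM=7
i=5 t=9 v=4: → [9,11); WM=7
i=6 t=7 v=7: → [6,9); WM=7
i=7 t=15 v=3: → [15,17); WM=15
i=8 t=6 v=9: DROP (t<15-4); WM=15
i=9 t=8 v=3: DROP (t<15-4); WM=15
i=10 t=16 v=1: → [15,18); WM=15
i=11 t=9 v=5: DROP (t<15-4); WM=16
i=12 t=13 v=8: → [13,15); WM=16
i=13 t=17 v=4: → [15,19); WM=16
i=14 t=17 v=6: → [15,19); WM=16
i=15 t=15 v=2: → [15,19); WM=17
i=16 t=16 v=5: → [15,19); WM=17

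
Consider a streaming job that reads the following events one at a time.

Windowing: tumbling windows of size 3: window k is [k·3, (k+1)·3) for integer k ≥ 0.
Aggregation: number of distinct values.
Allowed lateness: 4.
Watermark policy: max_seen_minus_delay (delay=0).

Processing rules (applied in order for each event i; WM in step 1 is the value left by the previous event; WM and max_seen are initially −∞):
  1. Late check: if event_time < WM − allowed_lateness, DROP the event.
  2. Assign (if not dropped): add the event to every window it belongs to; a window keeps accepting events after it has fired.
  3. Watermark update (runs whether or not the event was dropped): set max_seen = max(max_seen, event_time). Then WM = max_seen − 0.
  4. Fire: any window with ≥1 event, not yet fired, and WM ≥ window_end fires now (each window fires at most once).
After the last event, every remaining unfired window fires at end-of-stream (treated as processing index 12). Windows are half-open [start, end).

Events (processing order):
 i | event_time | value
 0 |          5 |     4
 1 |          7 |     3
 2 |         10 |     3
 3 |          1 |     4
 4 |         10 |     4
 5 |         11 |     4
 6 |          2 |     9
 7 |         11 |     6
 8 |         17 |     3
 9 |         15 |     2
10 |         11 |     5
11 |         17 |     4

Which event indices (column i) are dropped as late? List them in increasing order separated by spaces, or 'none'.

3 6 10

i=0 t=5 v=4: → [3,6); WM=5
i=1 t=7 v=3: → [6,9); WM=7; [3,6) fires=1
i=2 t=10 v=3: → [9,12); WM=10; [6,9) fires=1
i=3 t=1 v=4: DROP (t<10-4); WM=10
i=4 t=10 v=4: → [9,12); WM=10
i=5 t=11 v=4: → [9,12); WM=11
i=6 t=2 v=9: DROP (t<11-4); WM=11
i=7 t=11 v=6: → [9,12); WM=11
i=8 t=17 v=3: → [15,18); WM=17; [9,12) fires=3
i=9 t=15 v=2: → [15,18); WM=17
i=10 t=11 v=5: DROP (t<17-4); WM=17
i=11 t=17 v=4: → [15,18); WM=17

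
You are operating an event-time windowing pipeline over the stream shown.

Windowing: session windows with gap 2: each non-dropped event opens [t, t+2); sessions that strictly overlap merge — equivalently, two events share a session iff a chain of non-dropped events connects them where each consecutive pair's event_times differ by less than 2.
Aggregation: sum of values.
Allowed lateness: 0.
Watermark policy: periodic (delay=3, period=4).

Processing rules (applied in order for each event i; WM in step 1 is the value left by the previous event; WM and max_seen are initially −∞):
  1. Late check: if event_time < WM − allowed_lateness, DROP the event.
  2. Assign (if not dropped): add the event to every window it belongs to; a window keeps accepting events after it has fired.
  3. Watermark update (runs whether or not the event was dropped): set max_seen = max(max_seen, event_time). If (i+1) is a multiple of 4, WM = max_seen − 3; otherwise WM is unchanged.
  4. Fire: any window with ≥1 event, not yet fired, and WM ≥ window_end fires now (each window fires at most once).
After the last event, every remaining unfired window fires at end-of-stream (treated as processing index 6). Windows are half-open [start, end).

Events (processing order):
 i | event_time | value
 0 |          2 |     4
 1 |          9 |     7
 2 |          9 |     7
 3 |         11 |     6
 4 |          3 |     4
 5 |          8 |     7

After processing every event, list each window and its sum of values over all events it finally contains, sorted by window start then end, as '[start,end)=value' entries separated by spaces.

[2,4)=4 [8,11)=21 [11,13)=6

i=0 t=2 v=4: → [2,4); WM=−∞
i=1 t=9 v=7: → [9,11); WM=−∞
i=2 t=9 v=7: → [9,11); WM=−∞
i=3 t=11 v=6: → [11,13); WM=8
i=4 t=3 v=4: DROP (t<8-0); WM=8
i=5 t=8 v=7: → [8,11); WM=8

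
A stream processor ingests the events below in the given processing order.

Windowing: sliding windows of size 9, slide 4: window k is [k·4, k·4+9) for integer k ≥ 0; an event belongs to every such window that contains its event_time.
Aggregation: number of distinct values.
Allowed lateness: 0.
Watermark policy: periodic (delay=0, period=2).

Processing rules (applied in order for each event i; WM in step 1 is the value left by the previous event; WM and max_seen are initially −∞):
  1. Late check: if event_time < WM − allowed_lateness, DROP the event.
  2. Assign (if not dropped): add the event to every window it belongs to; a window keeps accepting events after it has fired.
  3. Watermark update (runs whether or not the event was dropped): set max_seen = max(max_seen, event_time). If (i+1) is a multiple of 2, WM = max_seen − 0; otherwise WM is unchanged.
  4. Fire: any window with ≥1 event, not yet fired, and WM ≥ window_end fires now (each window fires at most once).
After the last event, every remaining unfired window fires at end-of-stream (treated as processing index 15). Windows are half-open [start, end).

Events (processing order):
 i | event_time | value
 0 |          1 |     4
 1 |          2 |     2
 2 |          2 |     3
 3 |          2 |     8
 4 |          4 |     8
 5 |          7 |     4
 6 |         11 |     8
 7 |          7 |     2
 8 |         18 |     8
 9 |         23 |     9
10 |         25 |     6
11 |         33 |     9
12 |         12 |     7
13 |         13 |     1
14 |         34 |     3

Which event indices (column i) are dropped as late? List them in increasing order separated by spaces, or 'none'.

12 13

i=0 t=1 v=4: → [0,9); WM=−∞
i=1 t=2 v=2: → [0,9); WM=2
i=2 t=2 v=3: → [0,9); WM=2
i=3 t=2 v=8: → [0,9); WM=2
i=4 t=4 v=8: → [4,13),[0,9); WM=2
i=5 t=7 v=4: → [4,13),[0,9); WM=7
i=6 t=11 v=8: → [8,17),[4,13); WM=7
i=7 t=7 v=2: → [4,13),[0,9); WM=11; [0,9) fires=4
i=8 t=18 v=8: → [16,25),[12,21); WM=11
i=9 t=23 v=9: → [20,29),[16,25); WM=23; [4,13) fires=3 [8,17) fires=1 [12,21) fires=1
i=10 t=25 v=6: → [24,33),[20,29); WM=23
i=11 t=33 v=9: → [32,41),[28,37); WM=33; [16,25) fires=2 [20,29) fires=2 [24,33) fires=1
i=12 t=12 v=7: DROP (t<33-0); WM=33
i=13 t=13 v=1: DROP (t<33-0); WM=33
i=14 t=34 v=3: → [32,41),[28,37); WM=33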